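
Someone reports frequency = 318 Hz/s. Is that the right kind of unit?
No

frequency has SI base units: 1 / s
Hz/s does NOT reduce to 1 / s; a valid unit for frequency would be e.g. Hz.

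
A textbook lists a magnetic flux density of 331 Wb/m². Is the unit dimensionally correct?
Yes

magnetic flux density has SI base units: kg / (A * s^2)
Wb/m² reduces to the same SI base units, so it is a valid unit for magnetic flux density.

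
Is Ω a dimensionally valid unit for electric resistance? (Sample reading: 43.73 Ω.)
Yes

electric resistance has SI base units: kg * m^2 / (A^2 * s^3)
Ω reduces to the same SI base units, so it is a valid unit for electric resistance.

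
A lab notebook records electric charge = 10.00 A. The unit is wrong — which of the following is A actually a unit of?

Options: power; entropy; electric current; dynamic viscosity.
electric current

electric charge should have units dimensionally equivalent to A * s (e.g. C).
The given unit 'A' reduces to A. Of the listed options, that is the dimensionality of electric current.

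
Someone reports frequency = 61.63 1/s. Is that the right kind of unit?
Yes

frequency has SI base units: 1 / s
1/s reduces to the same SI base units, so it is a valid unit for frequency.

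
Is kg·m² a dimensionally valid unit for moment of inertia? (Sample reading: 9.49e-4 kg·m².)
Yes

moment of inertia has SI base units: kg * m^2
kg·m² reduces to the same SI base units, so it is a valid unit for moment of inertia.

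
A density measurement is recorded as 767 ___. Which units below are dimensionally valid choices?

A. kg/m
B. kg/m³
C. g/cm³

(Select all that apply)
B, C

density has SI base units: kg / m^3

Checking each option against kg / m^3:
  A. kg/m: ✗ does not match
  B. kg/m³: ✓ matches
  C. g/cm³: ✓ matches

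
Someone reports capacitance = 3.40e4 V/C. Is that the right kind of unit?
No

capacitance has SI base units: A^2 * s^4 / (kg * m^2)
V/C does NOT reduce to A^2 * s^4 / (kg * m^2); a valid unit for capacitance would be e.g. F.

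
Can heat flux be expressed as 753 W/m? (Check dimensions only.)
No

heat flux has SI base units: kg / s^3
W/m does NOT reduce to kg / s^3; a valid unit for heat flux would be e.g. W/m².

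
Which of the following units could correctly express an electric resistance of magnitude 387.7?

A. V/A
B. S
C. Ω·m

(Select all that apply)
A

electric resistance has SI base units: kg * m^2 / (A^2 * s^3)

Checking each option against kg * m^2 / (A^2 * s^3):
  A. V/A: ✓ matches
  B. S: ✗ does not match
  C. Ω·m: ✗ does not match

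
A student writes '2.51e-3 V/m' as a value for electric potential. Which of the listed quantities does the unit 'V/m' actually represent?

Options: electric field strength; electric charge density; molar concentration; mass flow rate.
electric field strength

electric potential should have units dimensionally equivalent to kg * m^2 / (A * s^3) (e.g. V).
The given unit 'V/m' reduces to kg * m / (A * s^3). Of the listed options, that is the dimensionality of electric field strength.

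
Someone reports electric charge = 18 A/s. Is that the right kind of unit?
No

electric charge has SI base units: A * s
A/s does NOT reduce to A * s; a valid unit for electric charge would be e.g. C.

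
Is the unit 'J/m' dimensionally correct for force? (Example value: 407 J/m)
Yes

force has SI base units: kg * m / s^2
J/m reduces to the same SI base units, so it is a valid unit for force.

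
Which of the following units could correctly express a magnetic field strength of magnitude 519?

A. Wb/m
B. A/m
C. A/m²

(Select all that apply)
B

magnetic field strength has SI base units: A / m

Checking each option against A / m:
  A. Wb/m: ✗ does not match
  B. A/m: ✓ matches
  C. A/m²: ✗ does not match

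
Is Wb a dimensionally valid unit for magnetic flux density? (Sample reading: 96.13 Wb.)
No

magnetic flux density has SI base units: kg / (A * s^2)
Wb does NOT reduce to kg / (A * s^2); a valid unit for magnetic flux density would be e.g. T.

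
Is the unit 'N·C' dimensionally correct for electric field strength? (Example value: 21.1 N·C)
No

electric field strength has SI base units: kg * m / (A * s^3)
N·C does NOT reduce to kg * m / (A * s^3); a valid unit for electric field strength would be e.g. V/m.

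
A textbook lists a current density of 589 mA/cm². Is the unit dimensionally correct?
Yes

current density has SI base units: A / m^2
mA/cm² reduces to the same SI base units, so it is a valid unit for current density.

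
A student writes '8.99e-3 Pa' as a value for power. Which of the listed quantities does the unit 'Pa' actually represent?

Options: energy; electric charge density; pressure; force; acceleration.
pressure

power should have units dimensionally equivalent to kg * m^2 / s^3 (e.g. W).
The given unit 'Pa' reduces to kg / (m * s^2). Of the listed options, that is the dimensionality of pressure.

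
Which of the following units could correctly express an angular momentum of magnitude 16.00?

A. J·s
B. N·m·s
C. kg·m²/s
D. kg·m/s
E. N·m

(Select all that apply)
A, B, C

angular momentum has SI base units: kg * m^2 / s

Checking each option against kg * m^2 / s:
  A. J·s: ✓ matches
  B. N·m·s: ✓ matches
  C. kg·m²/s: ✓ matches
  D. kg·m/s: ✗ does not match
  E. N·m: ✗ does not match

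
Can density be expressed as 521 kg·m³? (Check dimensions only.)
No

density has SI base units: kg / m^3
kg·m³ does NOT reduce to kg / m^3; a valid unit for density would be e.g. kg/m³.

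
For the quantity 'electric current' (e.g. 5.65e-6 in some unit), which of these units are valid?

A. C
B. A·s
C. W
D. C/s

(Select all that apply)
D

electric current has SI base units: A

Checking each option against A:
  A. C: ✗ does not match
  B. A·s: ✗ does not match
  C. W: ✗ does not match
  D. C/s: ✓ matches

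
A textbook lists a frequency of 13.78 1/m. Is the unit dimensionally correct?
No

frequency has SI base units: 1 / s
1/m does NOT reduce to 1 / s; a valid unit for frequency would be e.g. Hz.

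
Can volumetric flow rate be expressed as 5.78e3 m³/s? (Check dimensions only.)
Yes

volumetric flow rate has SI base units: m^3 / s
m³/s reduces to the same SI base units, so it is a valid unit for volumetric flow rate.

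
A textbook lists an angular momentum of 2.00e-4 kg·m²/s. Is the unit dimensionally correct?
Yes

angular momentum has SI base units: kg * m^2 / s
kg·m²/s reduces to the same SI base units, so it is a valid unit for angular momentum.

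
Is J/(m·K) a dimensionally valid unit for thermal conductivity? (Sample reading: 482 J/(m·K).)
No

thermal conductivity has SI base units: kg * m / (s^3 * K)
J/(m·K) does NOT reduce to kg * m / (s^3 * K); a valid unit for thermal conductivity would be e.g. W/(m·K).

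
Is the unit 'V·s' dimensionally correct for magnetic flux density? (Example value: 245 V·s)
No

magnetic flux density has SI base units: kg / (A * s^2)
V·s does NOT reduce to kg / (A * s^2); a valid unit for magnetic flux density would be e.g. T.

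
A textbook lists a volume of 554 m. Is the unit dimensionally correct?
No

volume has SI base units: m^3
m does NOT reduce to m^3; a valid unit for volume would be e.g. m³.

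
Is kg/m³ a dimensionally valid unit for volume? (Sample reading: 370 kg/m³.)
No

volume has SI base units: m^3
kg/m³ does NOT reduce to m^3; a valid unit for volume would be e.g. m³.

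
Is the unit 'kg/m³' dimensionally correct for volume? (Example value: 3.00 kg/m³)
No

volume has SI base units: m^3
kg/m³ does NOT reduce to m^3; a valid unit for volume would be e.g. m³.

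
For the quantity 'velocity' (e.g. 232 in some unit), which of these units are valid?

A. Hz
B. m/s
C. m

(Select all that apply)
B

velocity has SI base units: m / s

Checking each option against m / s:
  A. Hz: ✗ does not match
  B. m/s: ✓ matches
  C. m: ✗ does not match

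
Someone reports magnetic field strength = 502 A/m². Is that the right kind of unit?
No

magnetic field strength has SI base units: A / m
A/m² does NOT reduce to A / m; a valid unit for magnetic field strength would be e.g. A/m.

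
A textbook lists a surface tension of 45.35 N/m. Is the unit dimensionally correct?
Yes

surface tension has SI base units: kg / s^2
N/m reduces to the same SI base units, so it is a valid unit for surface tension.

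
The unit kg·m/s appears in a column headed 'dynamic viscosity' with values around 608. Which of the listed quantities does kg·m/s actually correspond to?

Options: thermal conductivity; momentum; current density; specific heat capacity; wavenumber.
momentum

dynamic viscosity should have units dimensionally equivalent to kg / (m * s) (e.g. Pa·s).
The given unit 'kg·m/s' reduces to kg * m / s. Of the listed options, that is the dimensionality of momentum.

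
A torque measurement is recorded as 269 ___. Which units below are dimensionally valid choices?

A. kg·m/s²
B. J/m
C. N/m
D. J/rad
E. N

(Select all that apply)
D

torque has SI base units: kg * m^2 / s^2

Checking each option against kg * m^2 / s^2:
  A. kg·m/s²: ✗ does not match
  B. J/m: ✗ does not match
  C. N/m: ✗ does not match
  D. J/rad: ✓ matches
  E. N: ✗ does not match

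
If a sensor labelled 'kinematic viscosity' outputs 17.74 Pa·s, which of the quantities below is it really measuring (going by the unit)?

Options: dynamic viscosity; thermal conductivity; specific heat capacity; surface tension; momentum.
dynamic viscosity

kinematic viscosity should have units dimensionally equivalent to m^2 / s (e.g. m²/s).
The given unit 'Pa·s' reduces to kg / (m * s). Of the listed options, that is the dimensionality of dynamic viscosity.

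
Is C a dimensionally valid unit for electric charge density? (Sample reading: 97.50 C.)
No

electric charge density has SI base units: A * s / m^3
C does NOT reduce to A * s / m^3; a valid unit for electric charge density would be e.g. C/m³.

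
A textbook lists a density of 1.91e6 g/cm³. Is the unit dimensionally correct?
Yes

density has SI base units: kg / m^3
g/cm³ reduces to the same SI base units, so it is a valid unit for density.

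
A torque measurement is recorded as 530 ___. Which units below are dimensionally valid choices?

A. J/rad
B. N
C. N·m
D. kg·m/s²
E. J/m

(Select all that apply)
A, C

torque has SI base units: kg * m^2 / s^2

Checking each option against kg * m^2 / s^2:
  A. J/rad: ✓ matches
  B. N: ✗ does not match
  C. N·m: ✓ matches
  D. kg·m/s²: ✗ does not match
  E. J/m: ✗ does not match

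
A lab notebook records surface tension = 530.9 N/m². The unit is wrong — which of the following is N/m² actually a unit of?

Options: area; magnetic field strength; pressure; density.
pressure

surface tension should have units dimensionally equivalent to kg / s^2 (e.g. N/m).
The given unit 'N/m²' reduces to kg / (m * s^2). Of the listed options, that is the dimensionality of pressure.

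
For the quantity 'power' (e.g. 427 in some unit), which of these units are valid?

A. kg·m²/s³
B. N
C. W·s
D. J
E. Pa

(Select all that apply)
A

power has SI base units: kg * m^2 / s^3

Checking each option against kg * m^2 / s^3:
  A. kg·m²/s³: ✓ matches
  B. N: ✗ does not match
  C. W·s: ✗ does not match
  D. J: ✗ does not match
  E. Pa: ✗ does not match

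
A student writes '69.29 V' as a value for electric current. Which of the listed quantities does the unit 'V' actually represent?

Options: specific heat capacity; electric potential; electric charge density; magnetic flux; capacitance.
electric potential

electric current should have units dimensionally equivalent to A (e.g. A).
The given unit 'V' reduces to kg * m^2 / (A * s^3). Of the listed options, that is the dimensionality of electric potential.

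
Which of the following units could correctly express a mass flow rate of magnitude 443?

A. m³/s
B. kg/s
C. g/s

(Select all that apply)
B, C

mass flow rate has SI base units: kg / s

Checking each option against kg / s:
  A. m³/s: ✗ does not match
  B. kg/s: ✓ matches
  C. g/s: ✓ matches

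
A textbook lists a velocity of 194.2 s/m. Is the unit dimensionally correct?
No

velocity has SI base units: m / s
s/m does NOT reduce to m / s; a valid unit for velocity would be e.g. m/s.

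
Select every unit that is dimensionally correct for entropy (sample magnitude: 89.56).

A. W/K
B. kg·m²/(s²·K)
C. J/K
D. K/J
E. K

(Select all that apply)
B, C

entropy has SI base units: kg * m^2 / (s^2 * K)

Checking each option against kg * m^2 / (s^2 * K):
  A. W/K: ✗ does not match
  B. kg·m²/(s²·K): ✓ matches
  C. J/K: ✓ matches
  D. K/J: ✗ does not match
  E. K: ✗ does not match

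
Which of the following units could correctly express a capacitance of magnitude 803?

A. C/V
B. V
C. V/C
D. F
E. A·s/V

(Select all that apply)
A, D, E

capacitance has SI base units: A^2 * s^4 / (kg * m^2)

Checking each option against A^2 * s^4 / (kg * m^2):
  A. C/V: ✓ matches
  B. V: ✗ does not match
  C. V/C: ✗ does not match
  D. F: ✓ matches
  E. A·s/V: ✓ matches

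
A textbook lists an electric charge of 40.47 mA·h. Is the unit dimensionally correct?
Yes

electric charge has SI base units: A * s
mA·h reduces to the same SI base units, so it is a valid unit for electric charge.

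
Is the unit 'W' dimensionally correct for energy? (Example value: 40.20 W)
No

energy has SI base units: kg * m^2 / s^2
W does NOT reduce to kg * m^2 / s^2; a valid unit for energy would be e.g. J.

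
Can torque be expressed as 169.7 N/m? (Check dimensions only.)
No

torque has SI base units: kg * m^2 / s^2
N/m does NOT reduce to kg * m^2 / s^2; a valid unit for torque would be e.g. N·m.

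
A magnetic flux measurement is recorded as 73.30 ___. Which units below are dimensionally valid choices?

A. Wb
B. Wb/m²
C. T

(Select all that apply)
A

magnetic flux has SI base units: kg * m^2 / (A * s^2)

Checking each option against kg * m^2 / (A * s^2):
  A. Wb: ✓ matches
  B. Wb/m²: ✗ does not match
  C. T: ✗ does not match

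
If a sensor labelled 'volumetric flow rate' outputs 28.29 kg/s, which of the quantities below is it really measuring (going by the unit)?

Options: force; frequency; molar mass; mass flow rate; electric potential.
mass flow rate

volumetric flow rate should have units dimensionally equivalent to m^3 / s (e.g. m³/s).
The given unit 'kg/s' reduces to kg / s. Of the listed options, that is the dimensionality of mass flow rate.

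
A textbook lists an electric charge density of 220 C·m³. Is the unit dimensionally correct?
No

electric charge density has SI base units: A * s / m^3
C·m³ does NOT reduce to A * s / m^3; a valid unit for electric charge density would be e.g. C/m³.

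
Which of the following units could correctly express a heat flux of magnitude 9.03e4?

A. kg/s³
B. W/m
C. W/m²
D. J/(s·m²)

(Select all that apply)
A, C, D

heat flux has SI base units: kg / s^3

Checking each option against kg / s^3:
  A. kg/s³: ✓ matches
  B. W/m: ✗ does not match
  C. W/m²: ✓ matches
  D. J/(s·m²): ✓ matches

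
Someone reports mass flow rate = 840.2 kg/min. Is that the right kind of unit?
Yes

mass flow rate has SI base units: kg / s
kg/min reduces to the same SI base units, so it is a valid unit for mass flow rate.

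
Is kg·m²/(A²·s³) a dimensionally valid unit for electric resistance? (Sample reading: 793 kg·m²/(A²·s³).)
Yes

electric resistance has SI base units: kg * m^2 / (A^2 * s^3)
kg·m²/(A²·s³) reduces to the same SI base units, so it is a valid unit for electric resistance.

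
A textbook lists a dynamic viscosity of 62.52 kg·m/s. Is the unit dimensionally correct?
No

dynamic viscosity has SI base units: kg / (m * s)
kg·m/s does NOT reduce to kg / (m * s); a valid unit for dynamic viscosity would be e.g. Pa·s.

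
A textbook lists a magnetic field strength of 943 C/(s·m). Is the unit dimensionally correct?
Yes

magnetic field strength has SI base units: A / m
C/(s·m) reduces to the same SI base units, so it is a valid unit for magnetic field strength.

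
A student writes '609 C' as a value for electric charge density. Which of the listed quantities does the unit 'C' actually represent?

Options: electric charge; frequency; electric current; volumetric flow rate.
electric charge

electric charge density should have units dimensionally equivalent to A * s / m^3 (e.g. C/m³).
The given unit 'C' reduces to A * s. Of the listed options, that is the dimensionality of electric charge.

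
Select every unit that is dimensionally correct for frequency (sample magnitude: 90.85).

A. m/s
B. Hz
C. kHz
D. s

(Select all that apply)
B, C

frequency has SI base units: 1 / s

Checking each option against 1 / s:
  A. m/s: ✗ does not match
  B. Hz: ✓ matches
  C. kHz: ✓ matches
  D. s: ✗ does not match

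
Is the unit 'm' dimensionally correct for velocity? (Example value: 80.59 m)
No

velocity has SI base units: m / s
m does NOT reduce to m / s; a valid unit for velocity would be e.g. m/s.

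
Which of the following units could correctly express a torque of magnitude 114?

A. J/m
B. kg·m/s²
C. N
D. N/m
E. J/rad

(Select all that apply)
E

torque has SI base units: kg * m^2 / s^2

Checking each option against kg * m^2 / s^2:
  A. J/m: ✗ does not match
  B. kg·m/s²: ✗ does not match
  C. N: ✗ does not match
  D. N/m: ✗ does not match
  E. J/rad: ✓ matches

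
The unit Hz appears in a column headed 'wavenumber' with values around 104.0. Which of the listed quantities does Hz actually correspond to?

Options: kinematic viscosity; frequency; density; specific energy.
frequency

wavenumber should have units dimensionally equivalent to 1 / m (e.g. 1/m).
The given unit 'Hz' reduces to 1 / s. Of the listed options, that is the dimensionality of frequency.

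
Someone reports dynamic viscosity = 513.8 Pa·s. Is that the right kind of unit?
Yes

dynamic viscosity has SI base units: kg / (m * s)
Pa·s reduces to the same SI base units, so it is a valid unit for dynamic viscosity.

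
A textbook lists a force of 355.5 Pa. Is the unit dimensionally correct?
No

force has SI base units: kg * m / s^2
Pa does NOT reduce to kg * m / s^2; a valid unit for force would be e.g. N.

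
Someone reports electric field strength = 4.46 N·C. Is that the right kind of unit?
No

electric field strength has SI base units: kg * m / (A * s^3)
N·C does NOT reduce to kg * m / (A * s^3); a valid unit for electric field strength would be e.g. V/m.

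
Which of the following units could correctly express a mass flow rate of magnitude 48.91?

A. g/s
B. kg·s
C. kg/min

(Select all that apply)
A, C

mass flow rate has SI base units: kg / s

Checking each option against kg / s:
  A. g/s: ✓ matches
  B. kg·s: ✗ does not match
  C. kg/min: ✓ matches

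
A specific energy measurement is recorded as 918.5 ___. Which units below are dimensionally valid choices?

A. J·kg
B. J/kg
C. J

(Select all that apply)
B

specific energy has SI base units: m^2 / s^2

Checking each option against m^2 / s^2:
  A. J·kg: ✗ does not match
  B. J/kg: ✓ matches
  C. J: ✗ does not match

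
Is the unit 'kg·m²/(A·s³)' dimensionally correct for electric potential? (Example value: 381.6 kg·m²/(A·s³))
Yes

electric potential has SI base units: kg * m^2 / (A * s^3)
kg·m²/(A·s³) reduces to the same SI base units, so it is a valid unit for electric potential.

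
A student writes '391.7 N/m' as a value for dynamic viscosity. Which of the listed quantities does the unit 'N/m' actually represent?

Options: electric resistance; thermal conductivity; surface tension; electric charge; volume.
surface tension

dynamic viscosity should have units dimensionally equivalent to kg / (m * s) (e.g. Pa·s).
The given unit 'N/m' reduces to kg / s^2. Of the listed options, that is the dimensionality of surface tension.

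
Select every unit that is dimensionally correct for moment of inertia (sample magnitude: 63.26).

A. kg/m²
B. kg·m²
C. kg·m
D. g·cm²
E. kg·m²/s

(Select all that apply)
B, D

moment of inertia has SI base units: kg * m^2

Checking each option against kg * m^2:
  A. kg/m²: ✗ does not match
  B. kg·m²: ✓ matches
  C. kg·m: ✗ does not match
  D. g·cm²: ✓ matches
  E. kg·m²/s: ✗ does not match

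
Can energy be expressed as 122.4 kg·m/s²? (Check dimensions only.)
No

energy has SI base units: kg * m^2 / s^2
kg·m/s² does NOT reduce to kg * m^2 / s^2; a valid unit for energy would be e.g. J.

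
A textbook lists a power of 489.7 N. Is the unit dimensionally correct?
No

power has SI base units: kg * m^2 / s^3
N does NOT reduce to kg * m^2 / s^3; a valid unit for power would be e.g. W.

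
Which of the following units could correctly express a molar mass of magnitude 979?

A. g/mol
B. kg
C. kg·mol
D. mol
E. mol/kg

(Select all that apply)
A

molar mass has SI base units: kg / mol

Checking each option against kg / mol:
  A. g/mol: ✓ matches
  B. kg: ✗ does not match
  C. kg·mol: ✗ does not match
  D. mol: ✗ does not match
  E. mol/kg: ✗ does not match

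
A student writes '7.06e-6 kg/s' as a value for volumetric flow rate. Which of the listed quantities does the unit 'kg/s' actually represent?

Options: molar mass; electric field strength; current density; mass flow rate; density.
mass flow rate

volumetric flow rate should have units dimensionally equivalent to m^3 / s (e.g. m³/s).
The given unit 'kg/s' reduces to kg / s. Of the listed options, that is the dimensionality of mass flow rate.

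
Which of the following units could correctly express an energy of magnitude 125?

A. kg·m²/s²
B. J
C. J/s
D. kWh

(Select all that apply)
A, B, D

energy has SI base units: kg * m^2 / s^2

Checking each option against kg * m^2 / s^2:
  A. kg·m²/s²: ✓ matches
  B. J: ✓ matches
  C. J/s: ✗ does not match
  D. kWh: ✓ matches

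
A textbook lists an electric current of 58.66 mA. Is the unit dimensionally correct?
Yes

electric current has SI base units: A
mA reduces to the same SI base units, so it is a valid unit for electric current.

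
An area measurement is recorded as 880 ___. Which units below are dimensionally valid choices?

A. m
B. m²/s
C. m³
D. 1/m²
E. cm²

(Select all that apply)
E

area has SI base units: m^2

Checking each option against m^2:
  A. m: ✗ does not match
  B. m²/s: ✗ does not match
  C. m³: ✗ does not match
  D. 1/m²: ✗ does not match
  E. cm²: ✓ matches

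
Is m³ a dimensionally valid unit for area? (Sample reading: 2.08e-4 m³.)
No

area has SI base units: m^2
m³ does NOT reduce to m^2; a valid unit for area would be e.g. m².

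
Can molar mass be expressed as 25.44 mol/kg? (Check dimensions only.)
No

molar mass has SI base units: kg / mol
mol/kg does NOT reduce to kg / mol; a valid unit for molar mass would be e.g. kg/mol.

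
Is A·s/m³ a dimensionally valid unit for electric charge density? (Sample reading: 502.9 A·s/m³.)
Yes

electric charge density has SI base units: A * s / m^3
A·s/m³ reduces to the same SI base units, so it is a valid unit for electric charge density.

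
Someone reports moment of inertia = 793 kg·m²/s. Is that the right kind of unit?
No

moment of inertia has SI base units: kg * m^2
kg·m²/s does NOT reduce to kg * m^2; a valid unit for moment of inertia would be e.g. kg·m².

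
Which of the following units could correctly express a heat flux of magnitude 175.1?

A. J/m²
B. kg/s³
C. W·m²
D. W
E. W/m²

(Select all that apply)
B, E

heat flux has SI base units: kg / s^3

Checking each option against kg / s^3:
  A. J/m²: ✗ does not match
  B. kg/s³: ✓ matches
  C. W·m²: ✗ does not match
  D. W: ✗ does not match
  E. W/m²: ✓ matches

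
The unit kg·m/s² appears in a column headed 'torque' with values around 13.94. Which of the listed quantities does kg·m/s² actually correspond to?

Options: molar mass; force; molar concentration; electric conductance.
force

torque should have units dimensionally equivalent to kg * m^2 / s^2 (e.g. N·m).
The given unit 'kg·m/s²' reduces to kg * m / s^2. Of the listed options, that is the dimensionality of force.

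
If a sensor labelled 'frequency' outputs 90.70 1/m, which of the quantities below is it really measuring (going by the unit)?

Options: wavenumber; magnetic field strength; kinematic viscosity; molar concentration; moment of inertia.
wavenumber

frequency should have units dimensionally equivalent to 1 / s (e.g. Hz).
The given unit '1/m' reduces to 1 / m. Of the listed options, that is the dimensionality of wavenumber.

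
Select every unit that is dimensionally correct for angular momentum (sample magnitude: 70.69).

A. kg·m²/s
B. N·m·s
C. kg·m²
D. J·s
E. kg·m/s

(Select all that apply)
A, B, D

angular momentum has SI base units: kg * m^2 / s

Checking each option against kg * m^2 / s:
  A. kg·m²/s: ✓ matches
  B. N·m·s: ✓ matches
  C. kg·m²: ✗ does not match
  D. J·s: ✓ matches
  E. kg·m/s: ✗ does not match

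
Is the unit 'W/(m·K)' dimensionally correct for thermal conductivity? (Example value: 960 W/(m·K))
Yes

thermal conductivity has SI base units: kg * m / (s^3 * K)
W/(m·K) reduces to the same SI base units, so it is a valid unit for thermal conductivity.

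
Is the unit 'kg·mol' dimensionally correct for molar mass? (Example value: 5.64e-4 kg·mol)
No

molar mass has SI base units: kg / mol
kg·mol does NOT reduce to kg / mol; a valid unit for molar mass would be e.g. kg/mol.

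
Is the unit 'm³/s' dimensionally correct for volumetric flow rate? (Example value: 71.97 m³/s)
Yes

volumetric flow rate has SI base units: m^3 / s
m³/s reduces to the same SI base units, so it is a valid unit for volumetric flow rate.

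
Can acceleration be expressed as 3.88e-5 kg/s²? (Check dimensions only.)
No

acceleration has SI base units: m / s^2
kg/s² does NOT reduce to m / s^2; a valid unit for acceleration would be e.g. m/s².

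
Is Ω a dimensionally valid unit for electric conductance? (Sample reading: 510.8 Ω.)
No

electric conductance has SI base units: A^2 * s^3 / (kg * m^2)
Ω does NOT reduce to A^2 * s^3 / (kg * m^2); a valid unit for electric conductance would be e.g. S.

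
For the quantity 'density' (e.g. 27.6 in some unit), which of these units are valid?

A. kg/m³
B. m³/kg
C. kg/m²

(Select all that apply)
A

density has SI base units: kg / m^3

Checking each option against kg / m^3:
  A. kg/m³: ✓ matches
  B. m³/kg: ✗ does not match
  C. kg/m²: ✗ does not match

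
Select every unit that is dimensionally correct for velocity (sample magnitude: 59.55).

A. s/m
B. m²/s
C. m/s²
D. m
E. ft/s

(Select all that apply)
E

velocity has SI base units: m / s

Checking each option against m / s:
  A. s/m: ✗ does not match
  B. m²/s: ✗ does not match
  C. m/s²: ✗ does not match
  D. m: ✗ does not match
  E. ft/s: ✓ matches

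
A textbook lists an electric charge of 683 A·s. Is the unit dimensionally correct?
Yes

electric charge has SI base units: A * s
A·s reduces to the same SI base units, so it is a valid unit for electric charge.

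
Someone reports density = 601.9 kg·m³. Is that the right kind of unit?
No

density has SI base units: kg / m^3
kg·m³ does NOT reduce to kg / m^3; a valid unit for density would be e.g. kg/m³.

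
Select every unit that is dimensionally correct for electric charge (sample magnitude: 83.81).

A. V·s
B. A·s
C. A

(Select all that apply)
B

electric charge has SI base units: A * s

Checking each option against A * s:
  A. V·s: ✗ does not match
  B. A·s: ✓ matches
  C. A: ✗ does not match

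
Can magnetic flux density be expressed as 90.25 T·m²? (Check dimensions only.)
No

magnetic flux density has SI base units: kg / (A * s^2)
T·m² does NOT reduce to kg / (A * s^2); a valid unit for magnetic flux density would be e.g. T.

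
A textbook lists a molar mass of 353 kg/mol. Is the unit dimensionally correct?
Yes

molar mass has SI base units: kg / mol
kg/mol reduces to the same SI base units, so it is a valid unit for molar mass.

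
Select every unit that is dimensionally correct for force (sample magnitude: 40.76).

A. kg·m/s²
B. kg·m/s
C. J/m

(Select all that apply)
A, C

force has SI base units: kg * m / s^2

Checking each option against kg * m / s^2:
  A. kg·m/s²: ✓ matches
  B. kg·m/s: ✗ does not match
  C. J/m: ✓ matches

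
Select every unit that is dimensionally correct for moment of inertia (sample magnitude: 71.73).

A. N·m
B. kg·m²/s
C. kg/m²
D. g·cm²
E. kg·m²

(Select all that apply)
D, E

moment of inertia has SI base units: kg * m^2

Checking each option against kg * m^2:
  A. N·m: ✗ does not match
  B. kg·m²/s: ✗ does not match
  C. kg/m²: ✗ does not match
  D. g·cm²: ✓ matches
  E. kg·m²: ✓ matches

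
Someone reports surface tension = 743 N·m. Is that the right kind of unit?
No

surface tension has SI base units: kg / s^2
N·m does NOT reduce to kg / s^2; a valid unit for surface tension would be e.g. N/m.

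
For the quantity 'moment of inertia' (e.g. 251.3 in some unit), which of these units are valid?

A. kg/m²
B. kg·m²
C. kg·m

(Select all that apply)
B

moment of inertia has SI base units: kg * m^2

Checking each option against kg * m^2:
  A. kg/m²: ✗ does not match
  B. kg·m²: ✓ matches
  C. kg·m: ✗ does not match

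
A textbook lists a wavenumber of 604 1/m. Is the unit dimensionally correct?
Yes

wavenumber has SI base units: 1 / m
1/m reduces to the same SI base units, so it is a valid unit for wavenumber.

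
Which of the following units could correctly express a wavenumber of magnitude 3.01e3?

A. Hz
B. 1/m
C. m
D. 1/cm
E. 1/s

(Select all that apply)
B, D

wavenumber has SI base units: 1 / m

Checking each option against 1 / m:
  A. Hz: ✗ does not match
  B. 1/m: ✓ matches
  C. m: ✗ does not match
  D. 1/cm: ✓ matches
  E. 1/s: ✗ does not match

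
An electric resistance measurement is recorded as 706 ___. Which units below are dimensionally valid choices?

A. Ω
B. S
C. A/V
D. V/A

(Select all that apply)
A, D

electric resistance has SI base units: kg * m^2 / (A^2 * s^3)

Checking each option against kg * m^2 / (A^2 * s^3):
  A. Ω: ✓ matches
  B. S: ✗ does not match
  C. A/V: ✗ does not match
  D. V/A: ✓ matches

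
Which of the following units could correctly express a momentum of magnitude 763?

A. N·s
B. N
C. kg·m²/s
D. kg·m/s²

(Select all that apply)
A

momentum has SI base units: kg * m / s

Checking each option against kg * m / s:
  A. N·s: ✓ matches
  B. N: ✗ does not match
  C. kg·m²/s: ✗ does not match
  D. kg·m/s²: ✗ does not match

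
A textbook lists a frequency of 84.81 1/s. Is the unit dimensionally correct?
Yes

frequency has SI base units: 1 / s
1/s reduces to the same SI base units, so it is a valid unit for frequency.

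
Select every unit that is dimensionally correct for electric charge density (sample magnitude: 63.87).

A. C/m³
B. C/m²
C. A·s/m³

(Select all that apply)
A, C

electric charge density has SI base units: A * s / m^3

Checking each option against A * s / m^3:
  A. C/m³: ✓ matches
  B. C/m²: ✗ does not match
  C. A·s/m³: ✓ matches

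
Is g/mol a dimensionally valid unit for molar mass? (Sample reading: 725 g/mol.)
Yes

molar mass has SI base units: kg / mol
g/mol reduces to the same SI base units, so it is a valid unit for molar mass.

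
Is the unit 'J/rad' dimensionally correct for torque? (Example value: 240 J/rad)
Yes

torque has SI base units: kg * m^2 / s^2
J/rad reduces to the same SI base units, so it is a valid unit for torque.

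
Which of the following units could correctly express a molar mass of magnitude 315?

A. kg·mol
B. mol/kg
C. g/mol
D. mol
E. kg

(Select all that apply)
C

molar mass has SI base units: kg / mol

Checking each option against kg / mol:
  A. kg·mol: ✗ does not match
  B. mol/kg: ✗ does not match
  C. g/mol: ✓ matches
  D. mol: ✗ does not match
  E. kg: ✗ does not match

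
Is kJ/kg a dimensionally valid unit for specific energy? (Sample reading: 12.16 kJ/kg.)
Yes

specific energy has SI base units: m^2 / s^2
kJ/kg reduces to the same SI base units, so it is a valid unit for specific energy.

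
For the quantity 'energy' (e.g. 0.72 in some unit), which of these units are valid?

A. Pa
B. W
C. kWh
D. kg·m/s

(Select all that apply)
C

energy has SI base units: kg * m^2 / s^2

Checking each option against kg * m^2 / s^2:
  A. Pa: ✗ does not match
  B. W: ✗ does not match
  C. kWh: ✓ matches
  D. kg·m/s: ✗ does not match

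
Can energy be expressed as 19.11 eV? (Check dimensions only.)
Yes

energy has SI base units: kg * m^2 / s^2
eV reduces to the same SI base units, so it is a valid unit for energy.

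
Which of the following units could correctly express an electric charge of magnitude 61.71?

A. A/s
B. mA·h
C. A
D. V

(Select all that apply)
B

electric charge has SI base units: A * s

Checking each option against A * s:
  A. A/s: ✗ does not match
  B. mA·h: ✓ matches
  C. A: ✗ does not match
  D. V: ✗ does not match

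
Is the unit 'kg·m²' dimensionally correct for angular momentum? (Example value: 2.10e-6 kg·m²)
No

angular momentum has SI base units: kg * m^2 / s
kg·m² does NOT reduce to kg * m^2 / s; a valid unit for angular momentum would be e.g. kg·m²/s.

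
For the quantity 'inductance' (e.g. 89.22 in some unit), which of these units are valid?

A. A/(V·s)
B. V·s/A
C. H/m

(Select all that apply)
B

inductance has SI base units: kg * m^2 / (A^2 * s^2)

Checking each option against kg * m^2 / (A^2 * s^2):
  A. A/(V·s): ✗ does not match
  B. V·s/A: ✓ matches
  C. H/m: ✗ does not match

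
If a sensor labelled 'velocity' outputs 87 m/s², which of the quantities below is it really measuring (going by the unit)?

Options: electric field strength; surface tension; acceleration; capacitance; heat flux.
acceleration

velocity should have units dimensionally equivalent to m / s (e.g. m/s).
The given unit 'm/s²' reduces to m / s^2. Of the listed options, that is the dimensionality of acceleration.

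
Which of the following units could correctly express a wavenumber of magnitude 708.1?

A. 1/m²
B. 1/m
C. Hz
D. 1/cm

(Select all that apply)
B, D

wavenumber has SI base units: 1 / m

Checking each option against 1 / m:
  A. 1/m²: ✗ does not match
  B. 1/m: ✓ matches
  C. Hz: ✗ does not match
  D. 1/cm: ✓ matches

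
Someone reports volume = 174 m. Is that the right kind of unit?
No

volume has SI base units: m^3
m does NOT reduce to m^3; a valid unit for volume would be e.g. m³.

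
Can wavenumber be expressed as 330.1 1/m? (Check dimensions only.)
Yes

wavenumber has SI base units: 1 / m
1/m reduces to the same SI base units, so it is a valid unit for wavenumber.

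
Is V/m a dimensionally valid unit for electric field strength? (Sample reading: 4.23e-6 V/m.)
Yes

electric field strength has SI base units: kg * m / (A * s^3)
V/m reduces to the same SI base units, so it is a valid unit for electric field strength.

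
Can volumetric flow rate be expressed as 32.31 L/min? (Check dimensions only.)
Yes

volumetric flow rate has SI base units: m^3 / s
L/min reduces to the same SI base units, so it is a valid unit for volumetric flow rate.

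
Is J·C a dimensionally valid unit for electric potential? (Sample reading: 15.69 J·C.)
No

electric potential has SI base units: kg * m^2 / (A * s^3)
J·C does NOT reduce to kg * m^2 / (A * s^3); a valid unit for electric potential would be e.g. V.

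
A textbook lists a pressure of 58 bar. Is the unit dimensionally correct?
Yes

pressure has SI base units: kg / (m * s^2)
bar reduces to the same SI base units, so it is a valid unit for pressure.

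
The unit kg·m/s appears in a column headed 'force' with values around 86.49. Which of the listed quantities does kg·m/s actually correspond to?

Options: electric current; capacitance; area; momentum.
momentum

force should have units dimensionally equivalent to kg * m / s^2 (e.g. N).
The given unit 'kg·m/s' reduces to kg * m / s. Of the listed options, that is the dimensionality of momentum.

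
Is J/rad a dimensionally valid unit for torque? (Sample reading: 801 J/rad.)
Yes

torque has SI base units: kg * m^2 / s^2
J/rad reduces to the same SI base units, so it is a valid unit for torque.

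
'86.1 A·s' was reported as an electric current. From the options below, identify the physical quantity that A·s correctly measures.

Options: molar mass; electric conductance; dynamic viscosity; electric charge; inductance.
electric charge

electric current should have units dimensionally equivalent to A (e.g. A).
The given unit 'A·s' reduces to A * s. Of the listed options, that is the dimensionality of electric charge.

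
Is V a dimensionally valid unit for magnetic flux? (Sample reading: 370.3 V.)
No

magnetic flux has SI base units: kg * m^2 / (A * s^2)
V does NOT reduce to kg * m^2 / (A * s^2); a valid unit for magnetic flux would be e.g. Wb.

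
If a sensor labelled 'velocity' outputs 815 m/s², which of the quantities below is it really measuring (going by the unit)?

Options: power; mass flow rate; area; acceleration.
acceleration

velocity should have units dimensionally equivalent to m / s (e.g. m/s).
The given unit 'm/s²' reduces to m / s^2. Of the listed options, that is the dimensionality of acceleration.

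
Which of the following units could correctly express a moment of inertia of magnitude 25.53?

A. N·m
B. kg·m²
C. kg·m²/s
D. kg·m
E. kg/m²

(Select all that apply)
B

moment of inertia has SI base units: kg * m^2

Checking each option against kg * m^2:
  A. N·m: ✗ does not match
  B. kg·m²: ✓ matches
  C. kg·m²/s: ✗ does not match
  D. kg·m: ✗ does not match
  E. kg/m²: ✗ does not match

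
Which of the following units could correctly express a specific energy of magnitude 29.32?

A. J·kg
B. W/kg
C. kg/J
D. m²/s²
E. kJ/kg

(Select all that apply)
D, E

specific energy has SI base units: m^2 / s^2

Checking each option against m^2 / s^2:
  A. J·kg: ✗ does not match
  B. W/kg: ✗ does not match
  C. kg/J: ✗ does not match
  D. m²/s²: ✓ matches
  E. kJ/kg: ✓ matches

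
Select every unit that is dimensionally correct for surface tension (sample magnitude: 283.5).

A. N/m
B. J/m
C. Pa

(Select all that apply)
A

surface tension has SI base units: kg / s^2

Checking each option against kg / s^2:
  A. N/m: ✓ matches
  B. J/m: ✗ does not match
  C. Pa: ✗ does not match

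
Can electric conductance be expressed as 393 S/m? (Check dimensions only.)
No

electric conductance has SI base units: A^2 * s^3 / (kg * m^2)
S/m does NOT reduce to A^2 * s^3 / (kg * m^2); a valid unit for electric conductance would be e.g. S.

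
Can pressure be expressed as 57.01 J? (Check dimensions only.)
No

pressure has SI base units: kg / (m * s^2)
J does NOT reduce to kg / (m * s^2); a valid unit for pressure would be e.g. Pa.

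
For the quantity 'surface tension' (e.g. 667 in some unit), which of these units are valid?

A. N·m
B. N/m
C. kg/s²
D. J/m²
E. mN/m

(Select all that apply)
B, C, D, E

surface tension has SI base units: kg / s^2

Checking each option against kg / s^2:
  A. N·m: ✗ does not match
  B. N/m: ✓ matches
  C. kg/s²: ✓ matches
  D. J/m²: ✓ matches
  E. mN/m: ✓ matches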